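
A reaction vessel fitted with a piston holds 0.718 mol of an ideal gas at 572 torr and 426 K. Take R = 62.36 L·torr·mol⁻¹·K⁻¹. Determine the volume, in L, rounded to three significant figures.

PV = nRT ⇒ V = nRT/P = (0.718 × 62.36 × 426) / 572

V ≈ 33.3 L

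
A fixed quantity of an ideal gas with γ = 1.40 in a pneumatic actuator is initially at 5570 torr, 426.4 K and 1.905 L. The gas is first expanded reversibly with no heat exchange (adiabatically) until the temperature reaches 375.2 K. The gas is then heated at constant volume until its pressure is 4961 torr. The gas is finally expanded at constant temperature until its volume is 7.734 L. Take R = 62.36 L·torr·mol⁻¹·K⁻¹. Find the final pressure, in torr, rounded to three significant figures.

Reversible adiabatic, γ = 1.40: P₂ = P₁·(T₂/T₁)^(γ/(γ−1)) = 3560 torr; V₂ = V₁·(T₁/T₂)^(1/(γ−1)) = 2.623 L.
V constant ⇒ P ∝ T: V₃ = V₂; T₃ = T₂·(P₃/P₂) = 522.9 K.
Isothermal, so P V is constant: T₄ = T₃; P₄ = P₃·(V₃/V₄) = 1682 torr.

P₄ ≈ 1.68e+03 torr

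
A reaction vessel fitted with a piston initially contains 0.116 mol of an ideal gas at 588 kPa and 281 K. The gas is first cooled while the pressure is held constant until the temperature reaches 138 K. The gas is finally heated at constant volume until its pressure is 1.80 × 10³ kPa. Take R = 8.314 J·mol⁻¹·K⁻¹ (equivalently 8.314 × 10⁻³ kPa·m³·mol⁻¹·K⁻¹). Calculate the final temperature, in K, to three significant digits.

T₃ ≈ 422 K

From PV = nRT: V₁ = nRT₁/P₁ = 0.0004609 m³.
P constant ⇒ V ∝ T: P₂ = P₁; V₂ = V₁·(T₂/T₁) = 0.0002263 m³.
V constant ⇒ P ∝ T: V₃ = V₂; T₃ = T₂·(P₃/P₂) = 422.4 K.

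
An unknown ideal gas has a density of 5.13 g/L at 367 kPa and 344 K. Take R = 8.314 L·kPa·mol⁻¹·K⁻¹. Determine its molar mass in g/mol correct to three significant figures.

ρ = PM/(RT) ⇒ M = ρRT/P = (5.13 × 8.314 × 344.0) / 367

M ≈ 40.0 g/mol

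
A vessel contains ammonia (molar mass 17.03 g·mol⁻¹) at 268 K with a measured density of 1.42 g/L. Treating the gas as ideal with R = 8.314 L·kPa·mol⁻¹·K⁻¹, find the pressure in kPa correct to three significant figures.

P ≈ 186 kPa

ρ = PM/(RT) ⇒ P = ρRT/M = (1.42 × 8.314 × 268.0) / 17.03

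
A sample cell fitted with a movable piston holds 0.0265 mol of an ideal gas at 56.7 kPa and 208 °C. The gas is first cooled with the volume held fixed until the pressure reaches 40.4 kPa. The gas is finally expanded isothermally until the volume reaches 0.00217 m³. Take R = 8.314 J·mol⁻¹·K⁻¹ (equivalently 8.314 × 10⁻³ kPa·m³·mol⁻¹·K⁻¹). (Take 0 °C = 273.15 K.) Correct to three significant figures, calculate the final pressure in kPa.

Convert: T₁ = 481.1 K.
From PV = nRT: V₁ = nRT₁/P₁ = 0.001870 m³.
Isochoric, so P/T is constant: V₂ = V₁; T₂ = T₁·(P₂/P₁) = 342.8 K.
T constant ⇒ Boyle's law P V = const: T₃ = T₂; P₃ = P₂·(V₂/V₃) = 34.81 kPa.

P₃ ≈ 34.8 kPa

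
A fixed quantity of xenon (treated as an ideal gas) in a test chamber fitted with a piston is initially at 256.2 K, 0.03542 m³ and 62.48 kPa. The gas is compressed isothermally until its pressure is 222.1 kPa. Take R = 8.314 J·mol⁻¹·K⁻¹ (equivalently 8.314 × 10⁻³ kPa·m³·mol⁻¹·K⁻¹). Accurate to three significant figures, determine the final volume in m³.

V₂ ≈ 0.00996 m³

T constant ⇒ Boyle's law P V = const: T₂ = T₁; V₂ = V₁·(P₁/P₂) = 0.009964 m³.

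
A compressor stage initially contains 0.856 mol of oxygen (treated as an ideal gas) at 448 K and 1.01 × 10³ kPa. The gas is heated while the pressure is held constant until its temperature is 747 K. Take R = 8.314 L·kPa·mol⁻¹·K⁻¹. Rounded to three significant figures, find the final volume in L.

V₂ ≈ 5.26 L

From PV = nRT: V₁ = nRT₁/P₁ = 3.157 L.
P constant ⇒ V ∝ T: P₂ = P₁; V₂ = V₁·(T₂/T₁) = 5.264 L.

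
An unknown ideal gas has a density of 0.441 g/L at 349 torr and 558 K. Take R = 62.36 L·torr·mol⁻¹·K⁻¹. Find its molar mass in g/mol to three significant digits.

M ≈ 44.0 g/mol

ρ = PM/(RT) ⇒ M = ρRT/P = (0.441 × 62.36 × 558.0) / 349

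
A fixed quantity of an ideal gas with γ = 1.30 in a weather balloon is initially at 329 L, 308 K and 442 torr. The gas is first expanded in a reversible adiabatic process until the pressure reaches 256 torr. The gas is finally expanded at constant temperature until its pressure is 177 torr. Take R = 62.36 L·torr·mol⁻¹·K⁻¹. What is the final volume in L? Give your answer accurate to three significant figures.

V₃ ≈ 724 L

Reversible adiabatic, γ = 1.30: T₂ = T₁·(P₂/P₁)^((γ−1)/γ) = 271.5 K; V₂ = V₁·(P₁/P₂)^(1/γ) = 500.8 L.
T constant ⇒ Boyle's law P V = const: T₃ = T₂; V₃ = V₂·(P₂/P₃) = 724.3 L.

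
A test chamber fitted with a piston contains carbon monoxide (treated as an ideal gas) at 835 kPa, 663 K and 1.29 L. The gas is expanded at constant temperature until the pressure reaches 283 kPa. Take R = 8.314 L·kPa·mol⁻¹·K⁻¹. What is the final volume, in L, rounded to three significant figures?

T constant ⇒ Boyle's law P V = const: T₂ = T₁; V₂ = V₁·(P₁/P₂) = 3.806 L.

V₂ ≈ 3.81 L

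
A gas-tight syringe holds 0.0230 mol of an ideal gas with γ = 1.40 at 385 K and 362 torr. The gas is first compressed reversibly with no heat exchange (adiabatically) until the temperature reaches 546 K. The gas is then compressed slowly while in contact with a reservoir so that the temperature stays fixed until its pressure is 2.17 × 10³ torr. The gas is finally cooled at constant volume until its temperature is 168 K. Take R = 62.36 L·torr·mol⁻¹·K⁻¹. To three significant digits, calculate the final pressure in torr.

P₄ ≈ 668 torr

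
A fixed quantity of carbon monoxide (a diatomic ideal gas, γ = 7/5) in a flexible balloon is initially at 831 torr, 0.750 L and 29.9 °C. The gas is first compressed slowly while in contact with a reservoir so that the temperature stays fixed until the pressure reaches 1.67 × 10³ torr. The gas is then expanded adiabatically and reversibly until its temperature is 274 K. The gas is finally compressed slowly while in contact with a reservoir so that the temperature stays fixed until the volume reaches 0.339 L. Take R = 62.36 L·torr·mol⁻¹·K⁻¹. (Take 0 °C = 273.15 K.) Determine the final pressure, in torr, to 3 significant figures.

P₄ ≈ 1.66e+03 torr

Convert: T₁ = 303.0 K.
T constant ⇒ Boyle's law P V = const: T₂ = T₁; V₂ = V₁·(P₁/P₂) = 0.3732 L.
Adiabatic (γ = 7/5), T V^(γ−1) and P V^γ constant: P₃ = P₂·(T₃/T₂)^(γ/(γ−1)) = 1174 torr; V₃ = V₂·(T₂/T₃)^(1/(γ−1)) = 0.4801 L.
Isothermal, so P V is constant: T₄ = T₃; P₄ = P₃·(V₃/V₄) = 1662 torr.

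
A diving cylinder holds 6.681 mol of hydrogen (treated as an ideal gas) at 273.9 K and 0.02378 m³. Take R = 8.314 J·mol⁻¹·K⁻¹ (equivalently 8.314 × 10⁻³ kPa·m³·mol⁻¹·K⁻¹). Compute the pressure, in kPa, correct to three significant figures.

P ≈ 640 kPa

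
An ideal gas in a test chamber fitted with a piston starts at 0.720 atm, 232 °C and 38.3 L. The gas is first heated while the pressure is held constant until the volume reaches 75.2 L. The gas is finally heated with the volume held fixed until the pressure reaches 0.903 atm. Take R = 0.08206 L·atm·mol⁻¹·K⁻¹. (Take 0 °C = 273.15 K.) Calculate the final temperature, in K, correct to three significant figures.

Convert: T₁ = 505.1 K.
Isobaric, so V/T is constant: P₂ = P₁; T₂ = T₁·(V₂/V₁) = 991.8 K.
Isochoric, so P/T is constant: V₃ = V₂; T₃ = T₂·(P₃/P₂) = 1244 K.

T₃ ≈ 1.24e+03 K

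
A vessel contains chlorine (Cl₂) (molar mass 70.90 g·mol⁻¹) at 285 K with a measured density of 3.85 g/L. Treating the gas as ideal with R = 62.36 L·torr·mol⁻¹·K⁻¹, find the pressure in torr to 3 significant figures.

ρ = PM/(RT) ⇒ P = ρRT/M = (3.85 × 62.36 × 285.0) / 70.90

P ≈ 965 torr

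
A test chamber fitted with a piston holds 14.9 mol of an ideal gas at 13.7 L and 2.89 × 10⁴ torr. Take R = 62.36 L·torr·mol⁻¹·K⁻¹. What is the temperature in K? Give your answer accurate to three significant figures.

PV = nRT ⇒ T = PV/(nR) = (2.89e+04 × 13.7) / (14.9 × 62.36)

T ≈ 426 K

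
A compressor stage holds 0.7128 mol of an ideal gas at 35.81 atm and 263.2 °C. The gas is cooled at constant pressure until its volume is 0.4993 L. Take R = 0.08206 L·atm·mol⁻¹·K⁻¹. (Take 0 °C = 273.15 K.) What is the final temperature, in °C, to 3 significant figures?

T₂ ≈ 32.5 °C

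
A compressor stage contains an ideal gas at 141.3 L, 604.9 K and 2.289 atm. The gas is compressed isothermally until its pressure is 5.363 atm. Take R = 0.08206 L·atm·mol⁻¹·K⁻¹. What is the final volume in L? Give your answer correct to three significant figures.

V₂ ≈ 60.3 L

Isothermal, so P V is constant: T₂ = T₁; V₂ = V₁·(P₁/P₂) = 60.31 L.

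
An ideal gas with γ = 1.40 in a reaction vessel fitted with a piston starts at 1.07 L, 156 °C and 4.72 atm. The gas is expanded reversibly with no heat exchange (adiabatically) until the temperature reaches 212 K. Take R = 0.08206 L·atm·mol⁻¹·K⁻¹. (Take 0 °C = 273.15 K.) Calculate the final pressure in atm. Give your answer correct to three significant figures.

P₂ ≈ 0.400 atm

Convert: T₁ = 429.1 K.
Adiabatic (γ = 1.40), T V^(γ−1) and P V^γ constant: P₂ = P₁·(T₂/T₁)^(γ/(γ−1)) = 0.3999 atm; V₂ = V₁·(T₁/T₂)^(1/(γ−1)) = 6.238 L.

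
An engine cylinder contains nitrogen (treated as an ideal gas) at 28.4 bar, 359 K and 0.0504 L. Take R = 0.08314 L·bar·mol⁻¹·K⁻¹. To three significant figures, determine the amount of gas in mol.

n ≈ 0.0480 mol

PV = nRT ⇒ n = PV/(RT) = (28.4 × 0.0504) / (0.08314 × 359)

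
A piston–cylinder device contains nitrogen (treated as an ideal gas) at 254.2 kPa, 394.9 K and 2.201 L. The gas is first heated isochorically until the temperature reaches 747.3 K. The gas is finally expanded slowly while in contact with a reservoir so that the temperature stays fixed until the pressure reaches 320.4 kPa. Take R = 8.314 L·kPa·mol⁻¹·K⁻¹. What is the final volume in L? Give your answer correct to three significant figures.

V₃ ≈ 3.30 L

V constant ⇒ P ∝ T: V₂ = V₁; P₂ = P₁·(T₂/T₁) = 481.0 kPa.
T constant ⇒ Boyle's law P V = const: T₃ = T₂; V₃ = V₂·(P₂/P₃) = 3.305 L.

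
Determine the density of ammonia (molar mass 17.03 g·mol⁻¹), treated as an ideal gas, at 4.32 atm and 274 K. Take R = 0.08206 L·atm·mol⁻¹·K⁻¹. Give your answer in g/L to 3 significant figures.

ρ ≈ 3.27 g/L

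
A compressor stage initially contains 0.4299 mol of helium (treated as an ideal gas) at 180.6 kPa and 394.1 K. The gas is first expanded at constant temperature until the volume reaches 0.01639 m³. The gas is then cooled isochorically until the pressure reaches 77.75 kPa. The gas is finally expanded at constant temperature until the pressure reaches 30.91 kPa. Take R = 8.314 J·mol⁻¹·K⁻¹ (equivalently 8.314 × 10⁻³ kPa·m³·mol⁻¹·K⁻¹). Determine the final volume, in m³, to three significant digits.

From PV = nRT: V₁ = nRT₁/P₁ = 0.007799 m³.
Isothermal, so P V is constant: T₂ = T₁; P₂ = P₁·(V₁/V₂) = 85.94 kPa.
Isochoric, so P/T is constant: V₃ = V₂; T₃ = T₂·(P₃/P₂) = 356.5 K.
Isothermal, so P V is constant: T₄ = T₃; V₄ = V₃·(P₃/P₄) = 0.04123 m³.

V₄ ≈ 0.0412 m³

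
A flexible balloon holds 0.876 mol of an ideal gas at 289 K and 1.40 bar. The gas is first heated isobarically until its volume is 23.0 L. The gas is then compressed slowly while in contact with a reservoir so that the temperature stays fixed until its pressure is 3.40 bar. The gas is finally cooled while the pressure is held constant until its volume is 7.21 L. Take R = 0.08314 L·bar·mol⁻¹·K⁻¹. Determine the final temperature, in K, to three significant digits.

From PV = nRT: V₁ = nRT₁/P₁ = 15.03 L.
Isobaric, so V/T is constant: P₂ = P₁; T₂ = T₁·(V₂/V₁) = 442.1 K.
T constant ⇒ Boyle's law P V = const: T₃ = T₂; V₃ = V₂·(P₂/P₃) = 9.471 L.
P constant ⇒ V ∝ T: P₄ = P₃; T₄ = T₃·(V₄/V₃) = 336.6 K.

T₄ ≈ 337 K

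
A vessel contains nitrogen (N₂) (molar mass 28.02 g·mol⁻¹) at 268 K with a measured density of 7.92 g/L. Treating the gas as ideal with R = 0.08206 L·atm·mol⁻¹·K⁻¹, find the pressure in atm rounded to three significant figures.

ρ = PM/(RT) ⇒ P = ρRT/M = (7.92 × 0.08206 × 268.0) / 28.02

P ≈ 6.22 atm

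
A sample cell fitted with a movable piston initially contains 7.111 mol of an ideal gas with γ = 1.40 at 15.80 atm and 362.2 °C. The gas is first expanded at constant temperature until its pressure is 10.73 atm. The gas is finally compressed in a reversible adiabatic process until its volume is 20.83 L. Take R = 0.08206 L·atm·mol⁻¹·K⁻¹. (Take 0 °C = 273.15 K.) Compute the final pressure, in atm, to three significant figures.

Convert: T₁ = 635.3 K.
From PV = nRT: V₁ = nRT₁/P₁ = 23.46 L.
T constant ⇒ Boyle's law P V = const: T₂ = T₁; V₂ = V₁·(P₁/P₂) = 34.55 L.
Adiabatic (γ = 1.40), T V^(γ−1) and P V^γ constant: T₃ = T₂·(V₂/V₃)^(γ−1) = 777.9 K; P₃ = P₂·(V₂/V₃)^γ = 21.79 atm.

P₃ ≈ 21.8 atm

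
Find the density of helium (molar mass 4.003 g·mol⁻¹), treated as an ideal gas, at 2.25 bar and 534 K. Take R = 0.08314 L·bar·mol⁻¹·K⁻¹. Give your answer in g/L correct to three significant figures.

ρ ≈ 0.203 g/L

ρ = PM/(RT) = (2.25 × 4.003) / (0.08314 × 534.0)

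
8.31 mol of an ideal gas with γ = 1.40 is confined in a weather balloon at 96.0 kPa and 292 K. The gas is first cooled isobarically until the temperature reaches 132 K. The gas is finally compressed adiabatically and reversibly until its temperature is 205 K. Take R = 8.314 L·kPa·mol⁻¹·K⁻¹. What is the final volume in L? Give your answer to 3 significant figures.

From PV = nRT: V₁ = nRT₁/P₁ = 210.1 L.
Isobaric, so V/T is constant: P₂ = P₁; V₂ = V₁·(T₂/T₁) = 95.00 L.
Reversible adiabatic, γ = 1.40: P₃ = P₂·(T₃/T₂)^(γ/(γ−1)) = 448.1 kPa; V₃ = V₂·(T₂/T₃)^(1/(γ−1)) = 31.61 L.

V₃ ≈ 31.6 L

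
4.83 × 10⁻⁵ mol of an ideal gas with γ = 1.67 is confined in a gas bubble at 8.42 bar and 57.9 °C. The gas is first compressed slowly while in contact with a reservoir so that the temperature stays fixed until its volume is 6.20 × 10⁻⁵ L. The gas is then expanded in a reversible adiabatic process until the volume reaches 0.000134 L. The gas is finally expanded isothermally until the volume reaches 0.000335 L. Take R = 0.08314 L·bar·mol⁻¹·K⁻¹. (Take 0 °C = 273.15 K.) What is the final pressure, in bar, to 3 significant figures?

Convert: T₁ = 331.0 K.
From PV = nRT: V₁ = nRT₁/P₁ = 0.0001579 L.
T constant ⇒ Boyle's law P V = const: T₂ = T₁; P₂ = P₁·(V₁/V₂) = 21.44 bar.
Reversible adiabatic, γ = 1.67: T₃ = T₂·(V₂/V₃)^(γ−1) = 197.5 K; P₃ = P₂·(V₂/V₃)^γ = 5.920 bar.
Isothermal, so P V is constant: T₄ = T₃; P₄ = P₃·(V₃/V₄) = 2.368 bar.

P₄ ≈ 2.37 bar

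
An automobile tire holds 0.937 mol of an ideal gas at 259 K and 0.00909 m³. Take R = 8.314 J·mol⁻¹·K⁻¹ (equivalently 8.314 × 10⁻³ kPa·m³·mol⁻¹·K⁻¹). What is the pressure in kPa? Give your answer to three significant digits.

PV = nRT ⇒ P = nRT/V = (0.937 × 8.314 × 10⁻³ × 259) / 0.00909

P ≈ 222 kPa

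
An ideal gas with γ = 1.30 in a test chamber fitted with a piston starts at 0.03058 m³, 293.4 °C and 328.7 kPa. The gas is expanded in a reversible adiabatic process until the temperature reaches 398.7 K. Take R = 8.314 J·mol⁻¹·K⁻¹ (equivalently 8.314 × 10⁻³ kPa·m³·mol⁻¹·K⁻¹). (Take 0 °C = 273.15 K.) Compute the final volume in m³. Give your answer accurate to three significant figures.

V₂ ≈ 0.0986 m³

Convert: T₁ = 566.5 K.
Reversible adiabatic, γ = 1.30: P₂ = P₁·(T₂/T₁)^(γ/(γ−1)) = 71.71 kPa; V₂ = V₁·(T₁/T₂)^(1/(γ−1)) = 0.09865 m³.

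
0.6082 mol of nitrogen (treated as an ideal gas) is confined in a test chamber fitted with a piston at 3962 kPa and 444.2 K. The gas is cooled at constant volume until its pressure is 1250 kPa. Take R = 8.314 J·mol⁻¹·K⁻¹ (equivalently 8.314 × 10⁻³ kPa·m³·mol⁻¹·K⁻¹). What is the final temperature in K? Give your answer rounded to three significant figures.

From PV = nRT: V₁ = nRT₁/P₁ = 0.0005669 m³.
Isochoric, so P/T is constant: V₂ = V₁; T₂ = T₁·(P₂/P₁) = 140.1 K.

T₂ ≈ 140 K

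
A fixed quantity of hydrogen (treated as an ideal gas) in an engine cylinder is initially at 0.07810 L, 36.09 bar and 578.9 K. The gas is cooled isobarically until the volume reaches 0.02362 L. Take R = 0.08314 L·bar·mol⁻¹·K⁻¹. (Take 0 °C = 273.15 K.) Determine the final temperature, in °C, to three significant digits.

T₂ ≈ -98.1 °C

Isobaric, so V/T is constant: P₂ = P₁; T₂ = T₁·(V₂/V₁) = 175.1 K.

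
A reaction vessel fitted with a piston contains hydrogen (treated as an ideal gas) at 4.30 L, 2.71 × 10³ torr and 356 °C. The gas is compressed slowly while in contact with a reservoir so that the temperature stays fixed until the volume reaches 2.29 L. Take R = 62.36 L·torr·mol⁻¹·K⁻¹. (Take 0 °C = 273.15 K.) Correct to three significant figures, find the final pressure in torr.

P₂ ≈ 5.09e+03 torr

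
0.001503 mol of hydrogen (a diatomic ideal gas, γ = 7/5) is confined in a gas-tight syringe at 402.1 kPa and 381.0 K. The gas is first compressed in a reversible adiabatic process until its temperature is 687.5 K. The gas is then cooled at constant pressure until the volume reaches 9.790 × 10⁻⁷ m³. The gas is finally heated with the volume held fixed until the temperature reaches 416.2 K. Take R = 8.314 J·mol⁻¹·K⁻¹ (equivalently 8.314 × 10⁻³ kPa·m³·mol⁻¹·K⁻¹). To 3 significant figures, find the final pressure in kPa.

P₄ ≈ 5.31e+03 kPa

From PV = nRT: V₁ = nRT₁/P₁ = 1.184e-05 m³.
Reversible adiabatic, γ = 7/5: P₂ = P₁·(T₂/T₁)^(γ/(γ−1)) = 3174 kPa; V₂ = V₁·(T₁/T₂)^(1/(γ−1)) = 2.707e-06 m³.
P constant ⇒ V ∝ T: P₃ = P₂; T₃ = T₂·(V₃/V₂) = 248.6 K.
V constant ⇒ P ∝ T: V₄ = V₃; P₄ = P₃·(T₄/T₃) = 5312 kPa.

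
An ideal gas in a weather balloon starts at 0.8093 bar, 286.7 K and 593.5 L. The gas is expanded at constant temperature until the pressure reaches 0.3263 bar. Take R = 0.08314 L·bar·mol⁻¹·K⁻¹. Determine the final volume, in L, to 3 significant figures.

V₂ ≈ 1.47e+03 L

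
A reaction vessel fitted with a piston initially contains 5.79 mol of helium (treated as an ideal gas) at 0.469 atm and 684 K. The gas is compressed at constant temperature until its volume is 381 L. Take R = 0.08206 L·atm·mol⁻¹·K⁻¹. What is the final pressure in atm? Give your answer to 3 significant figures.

P₂ ≈ 0.853 atm

From PV = nRT: V₁ = nRT₁/P₁ = 692.9 L.
Isothermal, so P V is constant: T₂ = T₁; P₂ = P₁·(V₁/V₂) = 0.8530 atm.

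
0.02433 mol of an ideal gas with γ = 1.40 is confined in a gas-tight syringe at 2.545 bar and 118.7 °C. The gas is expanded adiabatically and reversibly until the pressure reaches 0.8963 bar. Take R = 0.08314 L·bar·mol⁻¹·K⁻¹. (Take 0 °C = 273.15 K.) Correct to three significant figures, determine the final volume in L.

V₂ ≈ 0.656 L

Convert: T₁ = 391.8 K.
From PV = nRT: V₁ = nRT₁/P₁ = 0.3114 L.
Reversible adiabatic, γ = 1.40: T₂ = T₁·(P₂/P₁)^((γ−1)/γ) = 290.8 K; V₂ = V₁·(P₁/P₂)^(1/γ) = 0.6563 L.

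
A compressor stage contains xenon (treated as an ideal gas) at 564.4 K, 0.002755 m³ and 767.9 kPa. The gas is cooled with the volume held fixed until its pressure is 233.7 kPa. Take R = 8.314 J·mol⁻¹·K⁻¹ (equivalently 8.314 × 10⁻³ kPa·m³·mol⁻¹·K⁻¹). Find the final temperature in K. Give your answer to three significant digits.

T₂ ≈ 172 K

Isochoric, so P/T is constant: V₂ = V₁; T₂ = T₁·(P₂/P₁) = 171.8 K.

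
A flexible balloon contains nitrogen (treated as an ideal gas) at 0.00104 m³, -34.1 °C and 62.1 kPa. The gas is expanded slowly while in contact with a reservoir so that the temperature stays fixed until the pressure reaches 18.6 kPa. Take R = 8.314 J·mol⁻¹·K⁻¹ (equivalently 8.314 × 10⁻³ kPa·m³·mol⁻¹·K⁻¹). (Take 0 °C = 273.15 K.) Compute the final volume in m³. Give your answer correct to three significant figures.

V₂ ≈ 0.00347 m³

Convert: T₁ = 239.0 K.
T constant ⇒ Boyle's law P V = const: T₂ = T₁; V₂ = V₁·(P₁/P₂) = 0.003472 m³.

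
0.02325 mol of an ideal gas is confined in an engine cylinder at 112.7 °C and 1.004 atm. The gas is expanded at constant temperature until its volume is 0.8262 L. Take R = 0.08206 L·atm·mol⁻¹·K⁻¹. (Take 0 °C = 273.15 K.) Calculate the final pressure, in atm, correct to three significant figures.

Convert: T₁ = 385.8 K.
From PV = nRT: V₁ = nRT₁/P₁ = 0.7332 L.
Isothermal, so P V is constant: T₂ = T₁; P₂ = P₁·(V₁/V₂) = 0.8910 atm.

P₂ ≈ 0.891 atm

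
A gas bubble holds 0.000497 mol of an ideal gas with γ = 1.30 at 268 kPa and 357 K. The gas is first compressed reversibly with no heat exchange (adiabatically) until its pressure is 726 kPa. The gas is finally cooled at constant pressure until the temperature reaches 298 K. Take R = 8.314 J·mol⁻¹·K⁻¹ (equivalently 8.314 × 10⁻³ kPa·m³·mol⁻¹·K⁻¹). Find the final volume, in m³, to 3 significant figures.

V₃ ≈ 1.70e-06 m³

From PV = nRT: V₁ = nRT₁/P₁ = 5.504e-06 m³.
Adiabatic (γ = 1.30), T V^(γ−1) and P V^γ constant: T₂ = T₁·(P₂/P₁)^((γ−1)/γ) = 449.3 K; V₂ = V₁·(P₁/P₂)^(1/γ) = 2.557e-06 m³.
P constant ⇒ V ∝ T: P₃ = P₂; V₃ = V₂·(T₃/T₂) = 1.696e-06 m³.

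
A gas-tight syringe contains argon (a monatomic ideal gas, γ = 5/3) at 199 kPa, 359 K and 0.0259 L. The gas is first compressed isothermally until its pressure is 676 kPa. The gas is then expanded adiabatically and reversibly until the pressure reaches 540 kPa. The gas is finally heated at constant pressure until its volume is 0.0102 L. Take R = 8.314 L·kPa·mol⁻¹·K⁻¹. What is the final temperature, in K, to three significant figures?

T₄ ≈ 384 K

Isothermal, so P V is constant: T₂ = T₁; V₂ = V₁·(P₁/P₂) = 0.007624 L.
Reversible adiabatic, γ = 5/3: T₃ = T₂·(P₃/P₂)^((γ−1)/γ) = 328.2 K; V₃ = V₂·(P₂/P₃)^(1/γ) = 0.008724 L.
Isobaric, so V/T is constant: P₄ = P₃; T₄ = T₃·(V₄/V₃) = 383.7 K.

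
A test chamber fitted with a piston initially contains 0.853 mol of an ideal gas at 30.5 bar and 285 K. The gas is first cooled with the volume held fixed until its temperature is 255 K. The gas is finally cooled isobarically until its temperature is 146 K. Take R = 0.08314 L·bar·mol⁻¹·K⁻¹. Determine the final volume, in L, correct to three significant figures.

V₃ ≈ 0.379 L

From PV = nRT: V₁ = nRT₁/P₁ = 0.6627 L.
V constant ⇒ P ∝ T: V₂ = V₁; P₂ = P₁·(T₂/T₁) = 27.29 bar.
Isobaric, so V/T is constant: P₃ = P₂; V₃ = V₂·(T₃/T₂) = 0.3794 L.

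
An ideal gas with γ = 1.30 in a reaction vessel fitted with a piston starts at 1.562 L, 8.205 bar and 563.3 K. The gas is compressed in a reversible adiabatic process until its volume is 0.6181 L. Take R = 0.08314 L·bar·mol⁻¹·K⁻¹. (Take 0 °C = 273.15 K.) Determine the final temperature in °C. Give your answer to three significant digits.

Adiabatic (γ = 1.30), T V^(γ−1) and P V^γ constant: T₂ = T₁·(V₁/V₂)^(γ−1) = 743.9 K; P₂ = P₁·(V₁/V₂)^γ = 27.38 bar.

T₂ ≈ 471 °C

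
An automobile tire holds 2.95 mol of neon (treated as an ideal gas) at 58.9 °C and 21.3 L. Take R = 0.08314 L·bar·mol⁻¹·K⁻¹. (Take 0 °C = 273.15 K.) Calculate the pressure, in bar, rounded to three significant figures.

Convert: T = 332.05 K.
PV = nRT ⇒ P = nRT/V = (2.95 × 0.08314 × 332.05) / 21.3

P ≈ 3.82 bar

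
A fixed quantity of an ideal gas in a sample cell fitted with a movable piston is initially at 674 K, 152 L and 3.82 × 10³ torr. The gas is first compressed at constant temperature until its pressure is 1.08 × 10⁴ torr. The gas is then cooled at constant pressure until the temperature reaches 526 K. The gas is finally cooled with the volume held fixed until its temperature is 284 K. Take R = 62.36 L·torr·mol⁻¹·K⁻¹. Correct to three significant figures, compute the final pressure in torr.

P₄ ≈ 5.83e+03 torr

Isothermal, so P V is constant: T₂ = T₁; V₂ = V₁·(P₁/P₂) = 53.76 L.
Isobaric, so V/T is constant: P₃ = P₂; V₃ = V₂·(T₃/T₂) = 41.96 L.
Isochoric, so P/T is constant: V₄ = V₃; P₄ = P₃·(T₄/T₃) = 5831 torr.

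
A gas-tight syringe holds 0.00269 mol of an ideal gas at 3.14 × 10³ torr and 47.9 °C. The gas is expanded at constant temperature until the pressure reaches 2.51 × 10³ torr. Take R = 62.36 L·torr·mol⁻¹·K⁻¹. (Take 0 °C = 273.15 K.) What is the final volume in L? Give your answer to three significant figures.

V₂ ≈ 0.0215 L

Convert: T₁ = 321.0 K.
From PV = nRT: V₁ = nRT₁/P₁ = 0.01715 L.
Isothermal, so P V is constant: T₂ = T₁; V₂ = V₁·(P₁/P₂) = 0.02146 L.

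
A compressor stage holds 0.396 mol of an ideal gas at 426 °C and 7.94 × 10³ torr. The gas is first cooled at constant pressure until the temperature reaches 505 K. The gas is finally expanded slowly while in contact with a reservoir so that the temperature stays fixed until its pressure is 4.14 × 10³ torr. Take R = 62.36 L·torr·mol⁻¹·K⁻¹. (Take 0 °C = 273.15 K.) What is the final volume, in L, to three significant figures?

V₃ ≈ 3.01 L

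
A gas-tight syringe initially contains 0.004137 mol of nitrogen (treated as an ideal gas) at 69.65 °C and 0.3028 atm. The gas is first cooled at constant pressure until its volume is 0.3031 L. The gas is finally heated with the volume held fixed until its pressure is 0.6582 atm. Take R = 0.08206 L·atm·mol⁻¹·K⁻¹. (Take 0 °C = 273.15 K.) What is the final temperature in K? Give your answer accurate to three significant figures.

T₃ ≈ 588 K

Convert: T₁ = 342.8 K.
From PV = nRT: V₁ = nRT₁/P₁ = 0.3843 L.
Isobaric, so V/T is constant: P₂ = P₁; T₂ = T₁·(V₂/V₁) = 270.3 K.
V constant ⇒ P ∝ T: V₃ = V₂; T₃ = T₂·(P₃/P₂) = 587.7 K.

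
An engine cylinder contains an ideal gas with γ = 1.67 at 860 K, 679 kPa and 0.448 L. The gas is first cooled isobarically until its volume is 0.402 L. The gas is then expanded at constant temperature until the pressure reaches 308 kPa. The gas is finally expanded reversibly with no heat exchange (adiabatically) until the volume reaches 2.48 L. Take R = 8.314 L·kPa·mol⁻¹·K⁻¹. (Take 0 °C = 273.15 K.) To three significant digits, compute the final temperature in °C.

T₄ ≈ 114 °C

P constant ⇒ V ∝ T: P₂ = P₁; T₂ = T₁·(V₂/V₁) = 771.7 K.
T constant ⇒ Boyle's law P V = const: T₃ = T₂; V₃ = V₂·(P₂/P₃) = 0.8862 L.
Reversible adiabatic, γ = 1.67: T₄ = T₃·(V₃/V₄)^(γ−1) = 387.3 K; P₄ = P₃·(V₃/V₄)^γ = 55.24 kPa.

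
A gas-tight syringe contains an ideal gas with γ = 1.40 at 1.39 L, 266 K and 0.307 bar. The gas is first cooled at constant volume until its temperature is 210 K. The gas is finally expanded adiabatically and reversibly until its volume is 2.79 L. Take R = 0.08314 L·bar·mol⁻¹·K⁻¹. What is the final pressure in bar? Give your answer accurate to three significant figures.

V constant ⇒ P ∝ T: V₂ = V₁; P₂ = P₁·(T₂/T₁) = 0.2424 bar.
Adiabatic (γ = 1.40), T V^(γ−1) and P V^γ constant: T₃ = T₂·(V₂/V₃)^(γ−1) = 158.9 K; P₃ = P₂·(V₂/V₃)^γ = 0.09138 bar.

P₃ ≈ 0.0914 bar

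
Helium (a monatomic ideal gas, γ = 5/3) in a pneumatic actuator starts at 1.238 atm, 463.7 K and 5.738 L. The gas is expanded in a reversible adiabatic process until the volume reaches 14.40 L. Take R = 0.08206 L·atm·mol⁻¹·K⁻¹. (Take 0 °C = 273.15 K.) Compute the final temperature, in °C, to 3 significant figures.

Adiabatic (γ = 5/3), T V^(γ−1) and P V^γ constant: T₂ = T₁·(V₁/V₂)^(γ−1) = 251.1 K; P₂ = P₁·(V₁/V₂)^γ = 0.2671 atm.

T₂ ≈ -22.1 °C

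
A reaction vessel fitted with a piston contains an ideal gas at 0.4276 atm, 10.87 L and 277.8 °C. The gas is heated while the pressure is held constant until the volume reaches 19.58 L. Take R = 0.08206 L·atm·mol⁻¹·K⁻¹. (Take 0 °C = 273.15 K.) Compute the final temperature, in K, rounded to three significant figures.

Convert: T₁ = 551.0 K.
P constant ⇒ V ∝ T: P₂ = P₁; T₂ = T₁·(V₂/V₁) = 992.4 K.

T₂ ≈ 992 K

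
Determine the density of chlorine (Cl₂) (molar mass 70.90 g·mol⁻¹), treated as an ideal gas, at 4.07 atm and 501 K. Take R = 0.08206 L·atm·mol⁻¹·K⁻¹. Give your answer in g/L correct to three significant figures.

ρ = PM/(RT) = (4.07 × 70.90) / (0.08206 × 501.0)

ρ ≈ 7.02 g/L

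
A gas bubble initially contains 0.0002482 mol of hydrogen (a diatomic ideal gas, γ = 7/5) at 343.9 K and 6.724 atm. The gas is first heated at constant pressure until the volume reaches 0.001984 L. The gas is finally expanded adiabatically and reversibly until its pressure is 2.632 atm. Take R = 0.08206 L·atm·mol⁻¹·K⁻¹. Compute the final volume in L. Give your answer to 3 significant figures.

From PV = nRT: V₁ = nRT₁/P₁ = 0.001042 L.
Isobaric, so V/T is constant: P₂ = P₁; T₂ = T₁·(V₂/V₁) = 655.0 K.
Adiabatic (γ = 7/5), T V^(γ−1) and P V^γ constant: T₃ = T₂·(P₃/P₂)^((γ−1)/γ) = 501.0 K; V₃ = V₂·(P₂/P₃)^(1/γ) = 0.003877 L.

V₃ ≈ 0.00388 L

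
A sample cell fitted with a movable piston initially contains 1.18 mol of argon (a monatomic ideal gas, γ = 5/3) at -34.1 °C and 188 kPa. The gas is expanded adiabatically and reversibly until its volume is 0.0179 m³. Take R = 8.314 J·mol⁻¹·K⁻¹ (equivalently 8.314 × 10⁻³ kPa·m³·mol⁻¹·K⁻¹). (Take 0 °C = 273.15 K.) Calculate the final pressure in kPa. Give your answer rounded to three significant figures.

P₂ ≈ 103 kPa

Convert: T₁ = 239.0 K.
From PV = nRT: V₁ = nRT₁/P₁ = 0.01247 m³.
Adiabatic (γ = 5/3), T V^(γ−1) and P V^γ constant: T₂ = T₁·(V₁/V₂)^(γ−1) = 187.9 K; P₂ = P₁·(V₁/V₂)^γ = 103.0 kPa.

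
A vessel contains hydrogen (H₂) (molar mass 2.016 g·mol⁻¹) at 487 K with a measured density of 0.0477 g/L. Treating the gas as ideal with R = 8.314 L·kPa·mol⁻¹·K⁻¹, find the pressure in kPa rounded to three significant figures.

P ≈ 95.8 kPa

ρ = PM/(RT) ⇒ P = ρRT/M = (0.0477 × 8.314 × 487.0) / 2.016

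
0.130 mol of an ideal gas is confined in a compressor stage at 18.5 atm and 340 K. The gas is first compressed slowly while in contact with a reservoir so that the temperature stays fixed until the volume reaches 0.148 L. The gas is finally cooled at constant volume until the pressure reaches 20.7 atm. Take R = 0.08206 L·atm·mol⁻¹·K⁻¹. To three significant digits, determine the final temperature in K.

T₃ ≈ 287 K

From PV = nRT: V₁ = nRT₁/P₁ = 0.1961 L.
Isothermal, so P V is constant: T₂ = T₁; P₂ = P₁·(V₁/V₂) = 24.51 atm.
V constant ⇒ P ∝ T: V₃ = V₂; T₃ = T₂·(P₃/P₂) = 287.2 K.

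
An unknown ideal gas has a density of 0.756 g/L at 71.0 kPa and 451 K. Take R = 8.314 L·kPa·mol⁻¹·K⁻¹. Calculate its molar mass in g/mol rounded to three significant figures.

ρ = PM/(RT) ⇒ M = ρRT/P = (0.756 × 8.314 × 451.0) / 71.0

M ≈ 39.9 g/mol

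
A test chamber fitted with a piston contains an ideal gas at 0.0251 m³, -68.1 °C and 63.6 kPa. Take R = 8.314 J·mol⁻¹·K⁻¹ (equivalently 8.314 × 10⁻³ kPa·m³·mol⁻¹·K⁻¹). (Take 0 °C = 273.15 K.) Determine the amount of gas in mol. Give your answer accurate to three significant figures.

n ≈ 0.936 mol

Convert: T = 205.05 K.
PV = nRT ⇒ n = PV/(RT) = (63.6 × 0.0251) / (8.314 × 10⁻³ × 205.05)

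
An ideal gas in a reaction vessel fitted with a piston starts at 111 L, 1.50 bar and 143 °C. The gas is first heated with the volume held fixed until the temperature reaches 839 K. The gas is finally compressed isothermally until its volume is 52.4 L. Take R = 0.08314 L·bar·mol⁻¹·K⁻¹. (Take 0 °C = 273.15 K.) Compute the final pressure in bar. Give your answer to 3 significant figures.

P₃ ≈ 6.41 bar

Convert: T₁ = 416.1 K.
V constant ⇒ P ∝ T: V₂ = V₁; P₂ = P₁·(T₂/T₁) = 3.024 bar.
Isothermal, so P V is constant: T₃ = T₂; P₃ = P₂·(V₂/V₃) = 6.406 bar.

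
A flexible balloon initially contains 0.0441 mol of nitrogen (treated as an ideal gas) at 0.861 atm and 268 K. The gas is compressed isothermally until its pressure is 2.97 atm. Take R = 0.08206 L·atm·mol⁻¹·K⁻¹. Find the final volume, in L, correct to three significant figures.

From PV = nRT: V₁ = nRT₁/P₁ = 1.126 L.
T constant ⇒ Boyle's law P V = const: T₂ = T₁; V₂ = V₁·(P₁/P₂) = 0.3265 L.

V₂ ≈ 0.327 L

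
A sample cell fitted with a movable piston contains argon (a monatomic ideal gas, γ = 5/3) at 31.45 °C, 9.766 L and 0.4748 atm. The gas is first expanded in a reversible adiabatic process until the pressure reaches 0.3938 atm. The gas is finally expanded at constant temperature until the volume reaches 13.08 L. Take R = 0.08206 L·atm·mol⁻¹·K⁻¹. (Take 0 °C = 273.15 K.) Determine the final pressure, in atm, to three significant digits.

P₃ ≈ 0.329 atm

Convert: T₁ = 304.6 K.
Adiabatic (γ = 5/3), T V^(γ−1) and P V^γ constant: T₂ = T₁·(P₂/P₁)^((γ−1)/γ) = 282.6 K; V₂ = V₁·(P₁/P₂)^(1/γ) = 10.93 L.
Isothermal, so P V is constant: T₃ = T₂; P₃ = P₂·(V₂/V₃) = 0.3289 atm.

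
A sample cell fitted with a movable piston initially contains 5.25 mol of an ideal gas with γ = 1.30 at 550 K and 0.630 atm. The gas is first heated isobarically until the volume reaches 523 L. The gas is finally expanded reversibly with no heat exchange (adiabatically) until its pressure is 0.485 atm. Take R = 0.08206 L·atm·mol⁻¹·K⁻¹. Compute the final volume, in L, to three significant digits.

From PV = nRT: V₁ = nRT₁/P₁ = 376.1 L.
Isobaric, so V/T is constant: P₂ = P₁; T₂ = T₁·(V₂/V₁) = 764.8 K.
Adiabatic (γ = 1.30), T V^(γ−1) and P V^γ constant: T₃ = T₂·(P₃/P₂)^((γ−1)/γ) = 720.0 K; V₃ = V₂·(P₂/P₃)^(1/γ) = 639.6 L.

V₃ ≈ 640 L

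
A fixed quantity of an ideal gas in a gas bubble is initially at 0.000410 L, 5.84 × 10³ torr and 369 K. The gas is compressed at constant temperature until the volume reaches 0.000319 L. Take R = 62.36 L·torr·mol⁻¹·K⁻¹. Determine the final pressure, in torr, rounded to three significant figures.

T constant ⇒ Boyle's law P V = const: T₂ = T₁; P₂ = P₁·(V₁/V₂) = 7506 torr.

P₂ ≈ 7.51e+03 torr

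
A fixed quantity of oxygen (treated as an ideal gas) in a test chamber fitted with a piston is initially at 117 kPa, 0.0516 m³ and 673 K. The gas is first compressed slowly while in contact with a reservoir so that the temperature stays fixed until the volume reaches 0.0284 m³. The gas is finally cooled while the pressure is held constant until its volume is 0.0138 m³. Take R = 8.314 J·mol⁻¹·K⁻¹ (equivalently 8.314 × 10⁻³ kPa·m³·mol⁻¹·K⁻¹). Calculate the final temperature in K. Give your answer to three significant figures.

T₃ ≈ 327 K

Isothermal, so P V is constant: T₂ = T₁; P₂ = P₁·(V₁/V₂) = 212.6 kPa.
Isobaric, so V/T is constant: P₃ = P₂; T₃ = T₂·(V₃/V₂) = 327.0 K.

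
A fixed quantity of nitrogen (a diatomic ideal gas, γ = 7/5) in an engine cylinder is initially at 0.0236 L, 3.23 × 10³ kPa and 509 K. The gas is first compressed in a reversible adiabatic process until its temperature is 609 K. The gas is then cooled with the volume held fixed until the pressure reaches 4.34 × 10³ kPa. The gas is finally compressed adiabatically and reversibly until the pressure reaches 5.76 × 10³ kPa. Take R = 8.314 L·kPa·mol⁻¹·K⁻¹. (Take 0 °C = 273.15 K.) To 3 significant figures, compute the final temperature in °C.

T₄ ≈ 200 °C

Adiabatic (γ = 7/5), T V^(γ−1) and P V^γ constant: P₂ = P₁·(T₂/T₁)^(γ/(γ−1)) = 6051 kPa; V₂ = V₁·(T₁/T₂)^(1/(γ−1)) = 0.01507 L.
V constant ⇒ P ∝ T: V₃ = V₂; T₃ = T₂·(P₃/P₂) = 436.8 K.
Reversible adiabatic, γ = 7/5: T₄ = T₃·(P₄/P₃)^((γ−1)/γ) = 473.6 K; V₄ = V₃·(P₃/P₄)^(1/γ) = 0.01231 L.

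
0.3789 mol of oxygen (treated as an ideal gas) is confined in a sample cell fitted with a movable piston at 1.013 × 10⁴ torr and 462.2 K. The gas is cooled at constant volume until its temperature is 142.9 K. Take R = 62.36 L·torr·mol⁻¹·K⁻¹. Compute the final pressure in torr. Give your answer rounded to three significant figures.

From PV = nRT: V₁ = nRT₁/P₁ = 1.078 L.
V constant ⇒ P ∝ T: V₂ = V₁; P₂ = P₁·(T₂/T₁) = 3132 torr.

P₂ ≈ 3.13e+03 torr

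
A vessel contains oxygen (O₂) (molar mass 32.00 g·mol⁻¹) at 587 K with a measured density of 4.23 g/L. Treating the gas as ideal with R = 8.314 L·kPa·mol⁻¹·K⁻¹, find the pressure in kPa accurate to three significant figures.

ρ = PM/(RT) ⇒ P = ρRT/M = (4.23 × 8.314 × 587.0) / 32.00

P ≈ 645 kPa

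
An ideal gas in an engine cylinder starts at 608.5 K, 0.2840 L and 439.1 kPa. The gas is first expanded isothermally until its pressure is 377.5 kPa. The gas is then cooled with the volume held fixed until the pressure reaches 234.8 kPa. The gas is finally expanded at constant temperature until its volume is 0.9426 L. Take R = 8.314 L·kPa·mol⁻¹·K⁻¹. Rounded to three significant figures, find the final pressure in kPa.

Isothermal, so P V is constant: T₂ = T₁; V₂ = V₁·(P₁/P₂) = 0.3303 L.
Isochoric, so P/T is constant: V₃ = V₂; T₃ = T₂·(P₃/P₂) = 378.5 K.
Isothermal, so P V is constant: T₄ = T₃; P₄ = P₃·(V₃/V₄) = 82.29 kPa.

P₄ ≈ 82.3 kPa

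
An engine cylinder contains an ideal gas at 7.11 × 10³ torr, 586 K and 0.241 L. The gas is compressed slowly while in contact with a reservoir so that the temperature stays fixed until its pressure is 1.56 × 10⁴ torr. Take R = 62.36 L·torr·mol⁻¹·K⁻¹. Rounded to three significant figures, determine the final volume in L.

Isothermal, so P V is constant: T₂ = T₁; V₂ = V₁·(P₁/P₂) = 0.1098 L.

V₂ ≈ 0.110 L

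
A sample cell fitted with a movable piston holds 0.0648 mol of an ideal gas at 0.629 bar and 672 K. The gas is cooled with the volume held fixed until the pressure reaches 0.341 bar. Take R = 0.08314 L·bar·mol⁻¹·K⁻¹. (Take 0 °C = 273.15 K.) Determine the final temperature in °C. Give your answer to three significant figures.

From PV = nRT: V₁ = nRT₁/P₁ = 5.756 L.
V constant ⇒ P ∝ T: V₂ = V₁; T₂ = T₁·(P₂/P₁) = 364.3 K.

T₂ ≈ 91.2 °C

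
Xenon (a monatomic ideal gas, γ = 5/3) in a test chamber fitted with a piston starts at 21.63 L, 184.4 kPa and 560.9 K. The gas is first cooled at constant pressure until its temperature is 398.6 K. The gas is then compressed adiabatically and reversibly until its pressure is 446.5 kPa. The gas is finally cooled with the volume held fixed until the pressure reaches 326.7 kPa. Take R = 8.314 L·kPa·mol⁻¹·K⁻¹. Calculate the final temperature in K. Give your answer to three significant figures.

P constant ⇒ V ∝ T: P₂ = P₁; V₂ = V₁·(T₂/T₁) = 15.37 L.
Adiabatic (γ = 5/3), T V^(γ−1) and P V^γ constant: T₃ = T₂·(P₃/P₂)^((γ−1)/γ) = 567.8 K; V₃ = V₂·(P₂/P₃)^(1/γ) = 9.042 L.
Isochoric, so P/T is constant: V₄ = V₃; T₄ = T₃·(P₄/P₃) = 415.4 K.

T₄ ≈ 415 K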